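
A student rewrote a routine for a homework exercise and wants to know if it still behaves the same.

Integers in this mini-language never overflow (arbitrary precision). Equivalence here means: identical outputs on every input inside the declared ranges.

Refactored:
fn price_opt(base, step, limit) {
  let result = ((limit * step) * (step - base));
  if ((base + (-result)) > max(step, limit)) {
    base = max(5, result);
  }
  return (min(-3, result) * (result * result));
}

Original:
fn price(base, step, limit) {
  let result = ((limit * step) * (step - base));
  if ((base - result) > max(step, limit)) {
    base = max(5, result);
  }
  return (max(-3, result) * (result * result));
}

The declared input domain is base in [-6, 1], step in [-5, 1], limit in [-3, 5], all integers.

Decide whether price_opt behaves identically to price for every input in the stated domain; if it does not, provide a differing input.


Not equivalent: base=-6, step=-5, limit=-3 separates them (3375 vs -675).
price: result := 15 | ((base - result) > max(step, limit)): false | result 3375
price_opt: result := 15 | ((base + (-result)) > max(step, limit)): false | result -675
verdict: not equivalent; witness: base=-6, step=-5, limit=-3


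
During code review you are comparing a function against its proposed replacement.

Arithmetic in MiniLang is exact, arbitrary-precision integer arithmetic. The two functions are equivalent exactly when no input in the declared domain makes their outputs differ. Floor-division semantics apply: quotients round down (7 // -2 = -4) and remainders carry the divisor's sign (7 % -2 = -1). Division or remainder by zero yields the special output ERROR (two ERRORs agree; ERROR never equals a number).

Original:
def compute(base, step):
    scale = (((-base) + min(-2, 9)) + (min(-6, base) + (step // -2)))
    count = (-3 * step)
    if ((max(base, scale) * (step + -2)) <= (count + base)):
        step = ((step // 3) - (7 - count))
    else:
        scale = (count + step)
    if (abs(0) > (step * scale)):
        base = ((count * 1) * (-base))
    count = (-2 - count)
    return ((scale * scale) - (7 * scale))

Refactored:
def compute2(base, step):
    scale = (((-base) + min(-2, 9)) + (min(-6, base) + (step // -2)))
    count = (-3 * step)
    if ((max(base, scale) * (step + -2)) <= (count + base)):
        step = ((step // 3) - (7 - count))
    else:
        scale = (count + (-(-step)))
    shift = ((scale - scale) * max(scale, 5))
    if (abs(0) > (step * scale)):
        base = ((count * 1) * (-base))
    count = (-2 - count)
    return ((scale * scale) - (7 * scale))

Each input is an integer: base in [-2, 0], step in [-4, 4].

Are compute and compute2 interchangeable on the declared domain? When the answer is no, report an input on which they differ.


The two versions differ — the changes include local variable names differ; also statement counts differ; also min/max/abs usage differs; also constant usage differs; also arithmetic usage differs.
Spot check at base=0, step=2 — compute: scale becomes -9; next count becomes -6; next ((max(base, scale) * (step + -2)) <= (count + base)) evaluates to false; next scale becomes -4; next (abs(0) > (step * scale)) evaluates to true; next base becomes 0; next count becomes 4; next final value 44. compute2: scale becomes -9; next count becomes -6; next ((max(base, scale) * (step + -2)) <= (count + base)) evaluates to false; next scale becomes -4; next shift becomes 0; next (abs(0) > (step * scale)) evaluates to true; next base becomes 0; next count becomes 4; next final value 44. Both give 44.
Across all 27 domain points the two functions coincide.
verdict: equivalent


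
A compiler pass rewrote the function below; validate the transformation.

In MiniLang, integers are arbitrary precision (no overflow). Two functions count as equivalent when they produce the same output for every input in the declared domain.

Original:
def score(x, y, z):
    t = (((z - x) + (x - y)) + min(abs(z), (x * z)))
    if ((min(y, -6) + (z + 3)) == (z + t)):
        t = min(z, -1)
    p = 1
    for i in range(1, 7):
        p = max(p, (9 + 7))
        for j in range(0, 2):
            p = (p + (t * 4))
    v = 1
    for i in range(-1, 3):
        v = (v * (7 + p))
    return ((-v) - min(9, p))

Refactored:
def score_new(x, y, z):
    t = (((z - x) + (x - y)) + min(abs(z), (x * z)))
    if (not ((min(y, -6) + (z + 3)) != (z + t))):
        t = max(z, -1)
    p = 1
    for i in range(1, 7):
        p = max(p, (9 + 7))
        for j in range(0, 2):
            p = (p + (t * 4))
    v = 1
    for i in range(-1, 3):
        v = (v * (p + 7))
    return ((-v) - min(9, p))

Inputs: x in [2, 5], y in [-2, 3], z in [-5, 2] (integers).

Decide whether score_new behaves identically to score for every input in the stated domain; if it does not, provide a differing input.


x=2, y=3, z=0 yields -50633 from score but -279850 from score_new.
verdict: not equivalent; witness: x=2, y=3, z=0


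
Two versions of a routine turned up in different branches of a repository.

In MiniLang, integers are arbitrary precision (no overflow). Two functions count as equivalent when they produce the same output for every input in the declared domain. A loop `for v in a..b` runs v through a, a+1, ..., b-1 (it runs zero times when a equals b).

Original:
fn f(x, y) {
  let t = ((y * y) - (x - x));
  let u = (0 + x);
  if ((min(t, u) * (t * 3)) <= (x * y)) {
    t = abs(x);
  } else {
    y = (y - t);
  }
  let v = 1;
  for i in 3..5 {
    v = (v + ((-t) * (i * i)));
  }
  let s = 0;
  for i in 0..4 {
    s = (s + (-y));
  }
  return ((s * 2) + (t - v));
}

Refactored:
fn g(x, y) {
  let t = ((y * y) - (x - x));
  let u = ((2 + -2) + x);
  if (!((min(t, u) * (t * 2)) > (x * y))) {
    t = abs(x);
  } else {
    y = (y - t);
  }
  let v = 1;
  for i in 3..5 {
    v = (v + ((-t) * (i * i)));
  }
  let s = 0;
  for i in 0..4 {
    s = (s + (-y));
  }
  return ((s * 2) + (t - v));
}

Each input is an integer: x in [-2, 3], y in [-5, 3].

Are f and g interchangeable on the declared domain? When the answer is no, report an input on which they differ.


At x=2, y=1: f gives 25, g gives 43.
verdict: not equivalent; witness: x=2, y=1


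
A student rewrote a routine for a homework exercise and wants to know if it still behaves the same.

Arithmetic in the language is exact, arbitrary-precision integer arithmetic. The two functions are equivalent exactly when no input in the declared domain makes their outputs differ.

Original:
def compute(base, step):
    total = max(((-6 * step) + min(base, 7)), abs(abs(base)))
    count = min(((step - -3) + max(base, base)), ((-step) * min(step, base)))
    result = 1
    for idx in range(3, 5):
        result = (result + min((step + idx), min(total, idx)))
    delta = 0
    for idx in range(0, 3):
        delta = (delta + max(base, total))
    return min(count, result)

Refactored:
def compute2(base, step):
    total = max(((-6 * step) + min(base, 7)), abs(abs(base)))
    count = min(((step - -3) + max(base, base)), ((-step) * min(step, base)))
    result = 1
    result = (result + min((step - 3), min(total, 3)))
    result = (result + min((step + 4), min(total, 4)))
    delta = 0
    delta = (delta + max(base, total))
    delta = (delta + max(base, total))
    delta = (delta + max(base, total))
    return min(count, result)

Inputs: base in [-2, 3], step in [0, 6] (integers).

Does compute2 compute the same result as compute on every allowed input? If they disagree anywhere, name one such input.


The rewrite breaks on base=-2, step=1, where the results are 2 and 1.
compute: total=2, then count=2, then result=1, then (idx=3), then result=3, then (idx=4), then result=5, then delta=0, then (idx=0), then delta=2, then (idx=1), then delta=4, then (idx=2), then delta=6, then returns 2
compute2: total=2, then count=2, then result=1, then result=-1, then result=1, then delta=0, then delta=2, then delta=4, then delta=6, then returns 1
verdict: not equivalent; witness: base=-2, step=1


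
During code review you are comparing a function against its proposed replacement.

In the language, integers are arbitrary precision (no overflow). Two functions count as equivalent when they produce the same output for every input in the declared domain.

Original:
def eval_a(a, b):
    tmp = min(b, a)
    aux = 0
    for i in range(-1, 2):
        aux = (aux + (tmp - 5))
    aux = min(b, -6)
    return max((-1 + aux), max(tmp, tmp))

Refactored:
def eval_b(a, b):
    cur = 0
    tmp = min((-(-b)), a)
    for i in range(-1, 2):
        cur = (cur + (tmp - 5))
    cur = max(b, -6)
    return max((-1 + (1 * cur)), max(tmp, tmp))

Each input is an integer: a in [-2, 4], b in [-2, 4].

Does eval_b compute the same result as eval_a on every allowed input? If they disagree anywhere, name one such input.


Take a=-2, b=0.
eval_a: tmp = -2; aux = 0; [i=-1]; aux = -7; [i=0]; aux = -14; [i=1]; aux = -21; aux = -6; return -2
eval_b: cur = 0; tmp = -2; [i=-1]; cur = -7; [i=0]; cur = -14; [i=1]; cur = -21; cur = 0; return -1
-2 != -1, so the rewrite changes behavior.
verdict: not equivalent; witness: a=-2, b=0


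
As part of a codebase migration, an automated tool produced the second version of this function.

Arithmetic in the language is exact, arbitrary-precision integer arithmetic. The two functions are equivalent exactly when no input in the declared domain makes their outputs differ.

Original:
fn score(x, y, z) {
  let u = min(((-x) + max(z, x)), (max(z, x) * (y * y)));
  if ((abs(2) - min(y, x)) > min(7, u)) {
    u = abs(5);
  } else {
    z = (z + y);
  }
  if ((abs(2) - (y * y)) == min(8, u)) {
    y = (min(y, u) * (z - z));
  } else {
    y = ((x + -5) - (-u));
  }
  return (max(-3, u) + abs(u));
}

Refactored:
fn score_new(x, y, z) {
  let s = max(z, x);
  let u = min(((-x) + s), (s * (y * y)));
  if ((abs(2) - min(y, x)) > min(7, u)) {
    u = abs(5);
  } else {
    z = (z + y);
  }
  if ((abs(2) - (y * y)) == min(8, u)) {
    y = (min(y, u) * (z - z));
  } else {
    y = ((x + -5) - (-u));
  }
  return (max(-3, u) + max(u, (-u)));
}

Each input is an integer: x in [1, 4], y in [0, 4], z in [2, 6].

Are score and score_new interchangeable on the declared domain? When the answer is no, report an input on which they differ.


Side by side, the visible changes include: min/max/abs usage differs, and local variable names differ, and statement counts differ.
One worked example (x=4, y=0, z=4) — score: u = 0; ((abs(2) - min(y, x)) > min(7, u)) -> true; u = 5; ((abs(2) - (y * y)) == min(8, u)) -> false; y = 4; return 10; score_new: s = 4; u = 0; ((abs(2) - min(y, x)) > min(7, u)) -> true; u = 5; ((abs(2) - (y * y)) == min(8, u)) -> false; y = 4; return 10; agreement on 10.
An exhaustive pass over the 100 declared inputs shows identical outputs.
verdict: equivalent


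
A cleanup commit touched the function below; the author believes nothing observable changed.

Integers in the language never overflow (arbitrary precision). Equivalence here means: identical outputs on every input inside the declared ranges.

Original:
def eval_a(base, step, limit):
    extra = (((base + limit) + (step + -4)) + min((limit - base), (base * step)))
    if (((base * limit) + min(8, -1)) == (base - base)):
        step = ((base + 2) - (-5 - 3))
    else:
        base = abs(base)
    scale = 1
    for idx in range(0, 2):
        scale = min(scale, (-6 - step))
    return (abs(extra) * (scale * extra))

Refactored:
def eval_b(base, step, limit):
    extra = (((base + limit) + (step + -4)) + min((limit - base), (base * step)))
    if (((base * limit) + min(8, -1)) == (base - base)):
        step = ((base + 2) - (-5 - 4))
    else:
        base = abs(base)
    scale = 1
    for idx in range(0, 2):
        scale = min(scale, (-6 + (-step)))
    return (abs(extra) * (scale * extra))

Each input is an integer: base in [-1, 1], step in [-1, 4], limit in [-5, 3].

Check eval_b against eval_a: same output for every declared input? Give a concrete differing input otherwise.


The rewrite breaks on base=-1, step=-1, limit=-1, where the results are 735 and 784.
eval_a: extra = -7; (((base * limit) + min(8, -1)) == (base - base)) -> true; step = 9; scale = 1; [idx=0]; scale = -15; [idx=1]; scale = -15; return 735
eval_b: extra = -7; (((base * limit) + min(8, -1)) == (base - base)) -> true; step = 10; scale = 1; [idx=0]; scale = -16; [idx=1]; scale = -16; return 784
verdict: not equivalent; witness: base=-1, step=-1, limit=-1


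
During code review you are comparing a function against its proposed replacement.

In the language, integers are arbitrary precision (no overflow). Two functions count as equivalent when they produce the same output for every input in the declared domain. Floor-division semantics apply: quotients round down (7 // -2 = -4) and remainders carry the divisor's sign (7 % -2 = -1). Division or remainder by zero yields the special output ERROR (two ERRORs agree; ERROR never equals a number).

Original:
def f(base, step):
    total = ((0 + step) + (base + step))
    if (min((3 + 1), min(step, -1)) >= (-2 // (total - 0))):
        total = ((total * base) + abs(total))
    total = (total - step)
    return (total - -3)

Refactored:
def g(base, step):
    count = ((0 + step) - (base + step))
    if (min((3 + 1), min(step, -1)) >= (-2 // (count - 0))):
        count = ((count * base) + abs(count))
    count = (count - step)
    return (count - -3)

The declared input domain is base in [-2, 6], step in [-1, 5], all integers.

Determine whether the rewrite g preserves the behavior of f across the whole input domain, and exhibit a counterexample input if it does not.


Evaluate both at base=-2, step=-1.
f: total becomes -4; next (min((3 + 1), min(step, -1)) >= (-2 // (total - 0))) evaluates to false; next total becomes -3; next final value 0
g: count becomes 2; next (min((3 + 1), min(step, -1)) >= (-2 // (count - 0))) evaluates to true; next count becomes -2; next count becomes -1; next final value 2
0 and 2 differ, so these are not the same function on this domain.
verdict: not equivalent; witness: base=-2, step=-1


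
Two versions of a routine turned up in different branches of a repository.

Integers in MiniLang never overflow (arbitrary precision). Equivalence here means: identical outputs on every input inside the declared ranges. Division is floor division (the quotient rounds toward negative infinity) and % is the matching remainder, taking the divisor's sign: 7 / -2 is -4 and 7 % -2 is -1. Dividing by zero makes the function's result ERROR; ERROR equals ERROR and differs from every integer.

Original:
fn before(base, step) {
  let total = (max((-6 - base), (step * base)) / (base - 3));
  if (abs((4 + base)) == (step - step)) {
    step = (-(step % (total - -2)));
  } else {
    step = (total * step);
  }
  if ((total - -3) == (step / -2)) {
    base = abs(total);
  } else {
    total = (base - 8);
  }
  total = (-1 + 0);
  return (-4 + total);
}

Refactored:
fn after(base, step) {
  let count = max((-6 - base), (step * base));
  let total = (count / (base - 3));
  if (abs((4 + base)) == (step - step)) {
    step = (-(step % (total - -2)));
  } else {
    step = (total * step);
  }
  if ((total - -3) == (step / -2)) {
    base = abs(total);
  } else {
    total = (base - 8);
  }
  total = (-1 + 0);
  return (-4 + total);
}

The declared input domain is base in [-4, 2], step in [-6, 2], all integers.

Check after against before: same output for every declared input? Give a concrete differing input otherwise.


The two are interchangeable: statement counts differ; also local variable names differ, and every declared input agrees.
Spot check at base=-4, step=-1 — before: total := -1 | (abs((4 + base)) == (step - step)): true | step := 0 | ((total - -3) == (step / -2)): false | total := -12 | total := -1 | result -5. after: count := 4 | total := -1 | (abs((4 + base)) == (step - step)): true | step := 0 | ((total - -3) == (step / -2)): false | total := -12 | total := -1 | result -5. Both give -5.
Across all 63 domain points the two functions coincide.
verdict: equivalent


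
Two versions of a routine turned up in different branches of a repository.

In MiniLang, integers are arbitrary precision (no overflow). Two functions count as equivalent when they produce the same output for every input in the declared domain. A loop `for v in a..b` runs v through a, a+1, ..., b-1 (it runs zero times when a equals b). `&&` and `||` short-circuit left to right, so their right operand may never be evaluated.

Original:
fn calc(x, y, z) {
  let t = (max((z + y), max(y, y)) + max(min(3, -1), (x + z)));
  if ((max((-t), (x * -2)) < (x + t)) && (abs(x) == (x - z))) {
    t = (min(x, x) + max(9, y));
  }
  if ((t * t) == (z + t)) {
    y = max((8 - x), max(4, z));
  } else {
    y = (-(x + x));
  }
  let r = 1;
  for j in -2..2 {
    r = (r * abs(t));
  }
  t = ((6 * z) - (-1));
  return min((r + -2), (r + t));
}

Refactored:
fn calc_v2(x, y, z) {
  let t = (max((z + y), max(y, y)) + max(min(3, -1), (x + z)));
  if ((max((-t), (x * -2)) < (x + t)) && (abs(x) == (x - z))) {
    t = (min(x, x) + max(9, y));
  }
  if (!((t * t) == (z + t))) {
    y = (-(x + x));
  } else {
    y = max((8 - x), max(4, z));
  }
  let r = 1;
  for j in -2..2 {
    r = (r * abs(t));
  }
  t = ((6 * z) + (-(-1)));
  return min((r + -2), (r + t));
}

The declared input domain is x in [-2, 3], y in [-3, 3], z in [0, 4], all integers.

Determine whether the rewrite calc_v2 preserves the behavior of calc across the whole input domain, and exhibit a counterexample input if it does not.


Reading the diff, among the changes: boolean connective usage differs, arithmetic usage differs.
Spot check at x=0, y=-2, z=0 — calc: t becomes -2; next ((max((-t), (x * -2)) < (x + t)) && (abs(x) == (x - z))) evaluates to false; next ((t * t) == (z + t)) evaluates to false; next y becomes 0; next r becomes 1; next at j=-2:; next r becomes 2; next at j=-1:; next r becomes 4; next at j=0:; next r becomes 8; next at j=1:; next r becomes 16; next t becomes 1; next final value 14. calc_v2: t becomes -2; next ((max((-t), (x * -2)) < (x + t)) && (abs(x) == (x - z))) evaluates to false; next (!((t * t) == (z + t))) evaluates to true; next y becomes 0; next r becomes 1; next at j=-2:; next r becomes 2; next at j=-1:; next r becomes 4; next at j=0:; next r becomes 8; next at j=1:; next r becomes 16; next t becomes 1; next final value 14. Both give 14.
Sweeping the whole domain (210 inputs) finds no disagreement.
verdict: equivalent


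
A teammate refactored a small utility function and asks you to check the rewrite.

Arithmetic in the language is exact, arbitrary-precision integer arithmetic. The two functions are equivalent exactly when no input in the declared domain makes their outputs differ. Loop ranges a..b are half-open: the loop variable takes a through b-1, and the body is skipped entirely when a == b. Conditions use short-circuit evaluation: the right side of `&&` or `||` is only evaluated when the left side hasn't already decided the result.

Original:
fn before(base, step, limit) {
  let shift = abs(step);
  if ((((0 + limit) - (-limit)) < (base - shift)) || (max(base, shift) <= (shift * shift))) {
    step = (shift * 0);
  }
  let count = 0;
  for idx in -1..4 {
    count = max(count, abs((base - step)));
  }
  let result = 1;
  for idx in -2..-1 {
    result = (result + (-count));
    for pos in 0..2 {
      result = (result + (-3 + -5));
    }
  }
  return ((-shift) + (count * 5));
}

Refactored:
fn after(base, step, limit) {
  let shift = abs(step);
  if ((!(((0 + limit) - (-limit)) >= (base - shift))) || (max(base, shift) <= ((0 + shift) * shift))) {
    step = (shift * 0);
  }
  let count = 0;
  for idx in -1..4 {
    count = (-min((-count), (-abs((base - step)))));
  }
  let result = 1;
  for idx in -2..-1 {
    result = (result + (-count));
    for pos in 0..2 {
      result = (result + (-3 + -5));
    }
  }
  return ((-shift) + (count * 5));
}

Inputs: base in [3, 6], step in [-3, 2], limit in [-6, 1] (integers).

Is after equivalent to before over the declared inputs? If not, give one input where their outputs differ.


The two are interchangeable: comparison usage differs, plus boolean connective usage differs, plus constant usage differs, plus min/max/abs usage differs, plus arithmetic usage differs, and every declared input agrees.
Spot check at base=5, step=-2, limit=1 — before: shift=2, then ((((0 + limit) - (-limit)) < (base - shift)) || (max(base, shift) <= (shift * shift))) is true, then step=0, then count=0, then (idx=-1), then count=5, then (idx=0), then count=5, then (idx=1), then count=5, then (idx=2), then count=5, then (idx=3), then count=5, then result=1, then (idx=-2), then result=-4, then (pos=0), then result=-12, then (pos=1), then result=-20, then returns 23. after: shift=2, then ((!(((0 + limit) - (-limit)) >= (base - shift))) || (max(base, shift) <= ((0 + shift) * shift))) is true, then step=0, then count=0, then (idx=-1), then count=5, then (idx=0), then count=5, then (idx=1), then count=5, then (idx=2), then count=5, then (idx=3), then count=5, then result=1, then (idx=-2), then result=-4, then (pos=0), then result=-12, then (pos=1), then result=-20, then returns 23. Both give 23.
Across all 192 domain points the two functions coincide.
verdict: equivalent


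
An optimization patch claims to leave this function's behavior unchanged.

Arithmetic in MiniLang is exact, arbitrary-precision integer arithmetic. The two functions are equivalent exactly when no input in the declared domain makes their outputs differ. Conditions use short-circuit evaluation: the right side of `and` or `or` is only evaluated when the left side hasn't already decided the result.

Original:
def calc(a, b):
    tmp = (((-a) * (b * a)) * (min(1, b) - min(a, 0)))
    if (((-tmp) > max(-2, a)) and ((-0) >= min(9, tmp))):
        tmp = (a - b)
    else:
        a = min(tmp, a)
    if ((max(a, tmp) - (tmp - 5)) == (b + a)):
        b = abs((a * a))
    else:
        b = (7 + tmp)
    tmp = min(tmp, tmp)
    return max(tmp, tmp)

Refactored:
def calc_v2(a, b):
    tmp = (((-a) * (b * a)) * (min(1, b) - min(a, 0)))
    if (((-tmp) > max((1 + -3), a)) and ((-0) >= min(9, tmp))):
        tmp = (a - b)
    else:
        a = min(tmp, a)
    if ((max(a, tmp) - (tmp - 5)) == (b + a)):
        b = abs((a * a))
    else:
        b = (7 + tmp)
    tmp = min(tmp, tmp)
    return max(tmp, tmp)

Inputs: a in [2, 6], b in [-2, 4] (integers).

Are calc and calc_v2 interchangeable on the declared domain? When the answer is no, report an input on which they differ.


The two versions differ — the changes include constant usage differs, and arithmetic usage differs.
Tracing a=4, b=-1: calc: tmp becomes -16; next (((-tmp) > max(-2, a)) and ((-0) >= min(9, tmp))) evaluates to true; next tmp becomes 5; next ((max(a, tmp) - (tmp - 5)) == (b + a)) evaluates to false; next b becomes 12; next tmp becomes 5; next final value 5 | calc_v2: tmp becomes -16; next (((-tmp) > max((1 + -3), a)) and ((-0) >= min(9, tmp))) evaluates to true; next tmp becomes 5; next ((max(a, tmp) - (tmp - 5)) == (b + a)) evaluates to false; next b becomes 12; next tmp becomes 5; next final value 5 — matching result 5.
Sweeping the whole domain (35 inputs) finds no disagreement.
verdict: equivalent


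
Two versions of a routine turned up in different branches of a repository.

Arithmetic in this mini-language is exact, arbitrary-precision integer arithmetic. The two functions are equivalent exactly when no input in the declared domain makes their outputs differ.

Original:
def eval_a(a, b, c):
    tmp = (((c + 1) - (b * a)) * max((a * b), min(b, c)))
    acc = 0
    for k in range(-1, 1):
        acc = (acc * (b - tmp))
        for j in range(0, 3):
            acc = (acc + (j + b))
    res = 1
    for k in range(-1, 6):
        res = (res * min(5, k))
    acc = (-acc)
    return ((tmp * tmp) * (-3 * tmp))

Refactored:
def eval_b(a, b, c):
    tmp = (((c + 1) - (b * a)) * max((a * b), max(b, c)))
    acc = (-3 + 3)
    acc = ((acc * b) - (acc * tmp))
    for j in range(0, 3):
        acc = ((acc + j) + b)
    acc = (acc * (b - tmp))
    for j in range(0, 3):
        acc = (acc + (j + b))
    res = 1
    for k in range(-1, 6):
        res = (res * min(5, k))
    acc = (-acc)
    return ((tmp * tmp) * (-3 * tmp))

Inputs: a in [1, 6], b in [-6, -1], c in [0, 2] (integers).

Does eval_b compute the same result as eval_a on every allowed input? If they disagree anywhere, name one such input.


The rewrite breaks on a=1, b=-6, c=0, where the results are 222264 and 0.
eval_a: tmp=-42, then acc=0, then (k=-1), then acc=0, then (j=0), then acc=-6, then (j=1), then acc=-11, then (j=2), then acc=-15, then (k=0), then acc=-540, then (j=0), then acc=-546, then (j=1), then acc=-551, then (j=2), then acc=-555, then res=1, then (k=-1), then res=-1, then (k=0), then res=0, then (k=1), then res=0, then (k=2), then res=0, then (k=3), then res=0, then (k=4), then res=0, then (k=5), then res=0, then acc=555, then returns 222264
eval_b: tmp=0, then acc=0, then acc=0, then (j=0), then acc=-6, then (j=1), then acc=-11, then (j=2), then acc=-15, then acc=90, then (j=0), then acc=84, then (j=1), then acc=79, then (j=2), then acc=75, then res=1, then (k=-1), then res=-1, then (k=0), then res=0, then (k=1), then res=0, then (k=2), then res=0, then (k=3), then res=0, then (k=4), then res=0, then (k=5), then res=0, then acc=-75, then returns 0
verdict: not equivalent; witness: a=1, b=-6, c=0


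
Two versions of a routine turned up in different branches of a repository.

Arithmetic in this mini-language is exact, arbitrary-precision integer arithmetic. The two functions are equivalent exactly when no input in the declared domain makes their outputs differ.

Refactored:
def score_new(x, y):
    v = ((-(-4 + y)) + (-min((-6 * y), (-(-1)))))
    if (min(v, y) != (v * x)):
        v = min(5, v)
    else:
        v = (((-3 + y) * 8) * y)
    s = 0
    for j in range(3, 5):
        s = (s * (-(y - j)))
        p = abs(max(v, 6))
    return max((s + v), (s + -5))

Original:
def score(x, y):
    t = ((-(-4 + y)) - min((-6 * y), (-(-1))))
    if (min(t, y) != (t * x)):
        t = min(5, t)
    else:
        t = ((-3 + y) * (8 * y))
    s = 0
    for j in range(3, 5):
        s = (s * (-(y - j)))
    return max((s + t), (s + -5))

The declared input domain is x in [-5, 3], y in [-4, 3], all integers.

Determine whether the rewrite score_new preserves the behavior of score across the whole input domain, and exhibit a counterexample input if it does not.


Although constant usage differs; also min/max/abs usage differs; also local variable names differ; also statement counts differ; also arithmetic usage differs, 72/72 inputs agree.
verdict: equivalent


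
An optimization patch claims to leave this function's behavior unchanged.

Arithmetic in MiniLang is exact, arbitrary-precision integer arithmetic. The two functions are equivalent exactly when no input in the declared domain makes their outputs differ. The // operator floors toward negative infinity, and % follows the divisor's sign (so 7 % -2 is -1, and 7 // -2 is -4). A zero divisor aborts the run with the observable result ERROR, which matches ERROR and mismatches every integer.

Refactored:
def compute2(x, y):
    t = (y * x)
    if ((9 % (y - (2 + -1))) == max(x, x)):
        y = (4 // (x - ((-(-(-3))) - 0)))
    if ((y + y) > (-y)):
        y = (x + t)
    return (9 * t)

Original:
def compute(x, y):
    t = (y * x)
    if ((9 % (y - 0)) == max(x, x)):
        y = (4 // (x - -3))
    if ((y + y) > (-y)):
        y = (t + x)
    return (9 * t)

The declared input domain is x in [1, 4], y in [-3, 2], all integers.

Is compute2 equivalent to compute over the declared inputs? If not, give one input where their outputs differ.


Take x=1, y=0.
compute: t = 0; division by zero -> ERROR
compute2: t = 0; ((9 % (y - (2 + -1))) == max(x, x)) -> false; ((y + y) > (-y)) -> false; return 0
ERROR against 0: the behavior changed.
verdict: not equivalent; witness: x=1, y=0


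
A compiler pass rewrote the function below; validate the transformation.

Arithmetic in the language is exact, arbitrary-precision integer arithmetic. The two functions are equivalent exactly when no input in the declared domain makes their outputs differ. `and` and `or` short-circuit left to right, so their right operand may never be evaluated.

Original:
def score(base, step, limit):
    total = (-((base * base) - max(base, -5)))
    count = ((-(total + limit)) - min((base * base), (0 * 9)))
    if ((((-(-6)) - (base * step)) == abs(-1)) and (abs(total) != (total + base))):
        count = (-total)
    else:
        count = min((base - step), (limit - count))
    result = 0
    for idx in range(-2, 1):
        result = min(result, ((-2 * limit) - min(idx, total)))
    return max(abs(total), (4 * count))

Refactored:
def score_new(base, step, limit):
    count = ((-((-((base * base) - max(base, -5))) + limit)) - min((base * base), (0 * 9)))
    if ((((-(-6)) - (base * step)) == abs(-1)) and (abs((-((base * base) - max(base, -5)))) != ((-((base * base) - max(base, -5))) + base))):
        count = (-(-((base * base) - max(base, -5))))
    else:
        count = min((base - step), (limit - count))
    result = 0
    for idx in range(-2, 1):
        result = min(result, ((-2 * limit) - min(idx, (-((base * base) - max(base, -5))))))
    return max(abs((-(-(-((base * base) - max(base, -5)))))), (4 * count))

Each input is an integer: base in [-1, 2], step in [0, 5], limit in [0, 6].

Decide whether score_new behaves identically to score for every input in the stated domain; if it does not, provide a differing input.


Equivalent — the differences include constant usage differs; arithmetic usage differs; local variable names differ; min/max/abs usage differs; statement counts differ, yet no declared input distinguishes the two.
One worked example (base=-1, step=2, limit=0) — score: total := -2 | count := 2 | ((((-(-6)) - (base * step)) == abs(-1)) and (abs(total) != (total + base))): false | count := -3 | result := 0 | iter idx=-2: | result := 0 | iter idx=-1: | result := 0 | iter idx=0: | result := 0 | result 2; score_new: count := 2 | ((((-(-6)) - (base * step)) == abs(-1)) and (abs((-((base * base) - max(base, -5)))) != ((-((base * base) - max(base, -5))) + base))): false | count := -3 | result := 0 | iter idx=-2: | result := 0 | iter idx=-1: | result := 0 | iter idx=0: | result := 0 | result 2; agreement on 2.
Across all 168 domain points the two functions coincide.
verdict: equivalent


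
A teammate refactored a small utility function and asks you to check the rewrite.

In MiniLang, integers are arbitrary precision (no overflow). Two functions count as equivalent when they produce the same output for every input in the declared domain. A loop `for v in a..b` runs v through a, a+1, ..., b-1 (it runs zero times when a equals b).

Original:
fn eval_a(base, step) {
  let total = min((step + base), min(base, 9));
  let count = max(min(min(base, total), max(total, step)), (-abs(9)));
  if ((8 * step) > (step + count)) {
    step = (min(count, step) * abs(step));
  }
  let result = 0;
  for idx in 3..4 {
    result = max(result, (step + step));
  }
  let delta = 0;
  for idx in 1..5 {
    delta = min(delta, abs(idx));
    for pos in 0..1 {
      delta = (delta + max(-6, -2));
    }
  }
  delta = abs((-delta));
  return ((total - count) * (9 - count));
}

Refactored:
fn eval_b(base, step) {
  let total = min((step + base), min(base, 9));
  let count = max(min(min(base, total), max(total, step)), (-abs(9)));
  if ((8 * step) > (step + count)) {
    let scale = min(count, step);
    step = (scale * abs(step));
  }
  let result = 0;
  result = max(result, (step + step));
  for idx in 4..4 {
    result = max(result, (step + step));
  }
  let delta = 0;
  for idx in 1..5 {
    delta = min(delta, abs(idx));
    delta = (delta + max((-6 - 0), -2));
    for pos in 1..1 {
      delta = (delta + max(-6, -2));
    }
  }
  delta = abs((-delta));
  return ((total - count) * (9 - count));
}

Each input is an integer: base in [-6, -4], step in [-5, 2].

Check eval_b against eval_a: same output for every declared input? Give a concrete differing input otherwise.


The two are interchangeable: min/max/abs usage differs; and constant usage differs; and arithmetic usage differs; and statement counts differ; and loop structure differs; and local variable names differ, and every declared input agrees.
One worked example (base=-6, step=2) — eval_a: total = -6; count = -6; ((8 * step) > (step + count)) -> true; step = -12; result = 0; [idx=3]; result = 0; delta = 0; [idx=1]; delta = 0; [pos=0]; delta = -2; [idx=2]; delta = -2; [pos=0]; delta = -4; [idx=3]; delta = -4; [pos=0]; delta = -6; [idx=4]; delta = -6; [pos=0]; delta = -8; delta = 8; return 0; eval_b: total = -6; count = -6; ((8 * step) > (step + count)) -> true; scale = -6; step = -12; result = 0; result = 0; the idx loop: no iterations; delta = 0; [idx=1]; delta = 0; delta = -2; the pos loop: no iterations; [idx=2]; delta = -2; delta = -4; the pos loop: no iterations; [idx=3]; delta = -4; delta = -6; the pos loop: no iterations; [idx=4]; delta = -6; delta = -8; the pos loop: no iterations; delta = 8; return 0; agreement on 0.
Every one of the 24 inputs gives matching results.
verdict: equivalent


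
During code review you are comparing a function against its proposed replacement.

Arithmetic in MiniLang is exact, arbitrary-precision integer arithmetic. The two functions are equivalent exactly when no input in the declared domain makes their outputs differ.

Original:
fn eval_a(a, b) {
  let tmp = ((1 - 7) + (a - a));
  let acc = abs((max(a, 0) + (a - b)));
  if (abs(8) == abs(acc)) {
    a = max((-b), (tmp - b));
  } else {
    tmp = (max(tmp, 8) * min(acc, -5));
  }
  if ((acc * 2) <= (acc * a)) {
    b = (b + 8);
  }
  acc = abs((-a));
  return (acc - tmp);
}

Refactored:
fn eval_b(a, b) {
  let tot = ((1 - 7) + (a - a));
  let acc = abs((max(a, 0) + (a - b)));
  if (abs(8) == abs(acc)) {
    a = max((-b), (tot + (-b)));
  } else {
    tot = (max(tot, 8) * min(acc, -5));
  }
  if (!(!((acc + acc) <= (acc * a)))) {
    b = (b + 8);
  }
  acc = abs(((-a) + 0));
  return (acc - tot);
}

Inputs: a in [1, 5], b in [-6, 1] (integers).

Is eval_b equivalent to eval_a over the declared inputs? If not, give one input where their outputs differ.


The two are interchangeable: arithmetic usage differs; also constant usage differs; also boolean connective usage differs; also local variable names differ, and every declared input agrees.
Spot check at a=5, b=0 — eval_a: tmp = -6; acc = 10; (abs(8) == abs(acc)) -> false; tmp = -40; ((acc * 2) <= (acc * a)) -> true; b = 8; acc = 5; return 45. eval_b: tot = -6; acc = 10; (abs(8) == abs(acc)) -> false; tot = -40; (!(!((acc + acc) <= (acc * a)))) -> true; b = 8; acc = 5; return 45. Both give 45.
Every one of the 40 inputs gives matching results.
verdict: equivalent


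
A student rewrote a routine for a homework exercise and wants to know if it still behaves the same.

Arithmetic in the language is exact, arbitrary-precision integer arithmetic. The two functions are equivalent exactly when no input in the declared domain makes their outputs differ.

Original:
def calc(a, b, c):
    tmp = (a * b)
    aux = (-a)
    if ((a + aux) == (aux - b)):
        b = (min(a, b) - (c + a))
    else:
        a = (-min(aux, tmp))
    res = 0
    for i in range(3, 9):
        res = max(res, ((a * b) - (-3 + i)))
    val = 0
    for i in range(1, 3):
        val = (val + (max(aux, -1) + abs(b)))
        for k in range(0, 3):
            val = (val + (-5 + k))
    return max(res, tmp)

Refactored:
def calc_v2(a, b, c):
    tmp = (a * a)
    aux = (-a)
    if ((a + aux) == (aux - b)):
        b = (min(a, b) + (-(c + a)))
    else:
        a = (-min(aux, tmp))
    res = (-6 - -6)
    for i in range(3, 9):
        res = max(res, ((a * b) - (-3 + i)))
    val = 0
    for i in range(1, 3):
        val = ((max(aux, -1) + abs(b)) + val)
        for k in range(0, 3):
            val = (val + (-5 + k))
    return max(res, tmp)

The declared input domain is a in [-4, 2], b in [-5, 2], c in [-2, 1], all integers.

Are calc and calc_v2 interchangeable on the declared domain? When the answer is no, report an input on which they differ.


The rewrite breaks on a=-4, b=-3, c=-2, where the results are 12 and 16.
calc: tmp := 12 | aux := 4 | ((a + aux) == (aux - b)): false | a := -4 | res := 0 | iter i=3: | res := 12 | iter i=4: | res := 12 | iter i=5: | res := 12 | iter i=6: | res := 12 | iter i=7: | res := 12 | iter i=8: | res := 12 | val := 0 | iter i=1: | val := 7 | iter k=0: | val := 2 | iter k=1: | val := -2 | iter k=2: | val := -5 | iter i=2: | val := 2 | iter k=0: | val := -3 | iter k=1: | val := -7 | iter k=2: | val := -10 | result 12
calc_v2: tmp := 16 | aux := 4 | ((a + aux) == (aux - b)): false | a := -4 | res := 0 | iter i=3: | res := 12 | iter i=4: | res := 12 | iter i=5: | res := 12 | iter i=6: | res := 12 | iter i=7: | res := 12 | iter i=8: | res := 12 | val := 0 | iter i=1: | val := 7 | iter k=0: | val := 2 | iter k=1: | val := -2 | iter k=2: | val := -5 | iter i=2: | val := 2 | iter k=0: | val := -3 | iter k=1: | val := -7 | iter k=2: | val := -10 | result 16
verdict: not equivalent; witness: a=-4, b=-3, c=-2


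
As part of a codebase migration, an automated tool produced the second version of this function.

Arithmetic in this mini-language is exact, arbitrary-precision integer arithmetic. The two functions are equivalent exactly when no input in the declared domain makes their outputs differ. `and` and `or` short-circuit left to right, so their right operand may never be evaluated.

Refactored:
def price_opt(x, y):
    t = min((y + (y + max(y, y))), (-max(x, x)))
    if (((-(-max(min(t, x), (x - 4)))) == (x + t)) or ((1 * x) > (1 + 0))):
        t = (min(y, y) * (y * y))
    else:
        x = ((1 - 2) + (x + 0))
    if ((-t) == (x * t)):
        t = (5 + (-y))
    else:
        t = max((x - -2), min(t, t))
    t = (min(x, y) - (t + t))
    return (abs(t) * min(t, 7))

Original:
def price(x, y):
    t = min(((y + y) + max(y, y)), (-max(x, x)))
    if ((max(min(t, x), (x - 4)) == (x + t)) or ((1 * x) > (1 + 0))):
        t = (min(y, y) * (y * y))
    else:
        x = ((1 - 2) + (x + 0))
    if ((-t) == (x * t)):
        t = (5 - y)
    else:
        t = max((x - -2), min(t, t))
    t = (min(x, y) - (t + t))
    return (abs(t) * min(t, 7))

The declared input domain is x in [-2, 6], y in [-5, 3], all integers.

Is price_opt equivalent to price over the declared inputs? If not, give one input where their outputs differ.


Comparing the listings, the differences include: arithmetic usage differs.
Tracing x=3, y=1: price: t=-3, then ((max(min(t, x), (x - 4)) == (x + t)) or ((1 * x) > (1 + 0))) is true, then t=1, then ((-t) == (x * t)) is false, then t=5, then t=-9, then returns -81 | price_opt: t=-3, then (((-(-max(min(t, x), (x - 4)))) == (x + t)) or ((1 * x) > (1 + 0))) is true, then t=1, then ((-t) == (x * t)) is false, then t=5, then t=-9, then returns -81 — matching result -81.
Checked all 81 inputs in the declared domain: the outputs agree on every one.
verdict: equivalent


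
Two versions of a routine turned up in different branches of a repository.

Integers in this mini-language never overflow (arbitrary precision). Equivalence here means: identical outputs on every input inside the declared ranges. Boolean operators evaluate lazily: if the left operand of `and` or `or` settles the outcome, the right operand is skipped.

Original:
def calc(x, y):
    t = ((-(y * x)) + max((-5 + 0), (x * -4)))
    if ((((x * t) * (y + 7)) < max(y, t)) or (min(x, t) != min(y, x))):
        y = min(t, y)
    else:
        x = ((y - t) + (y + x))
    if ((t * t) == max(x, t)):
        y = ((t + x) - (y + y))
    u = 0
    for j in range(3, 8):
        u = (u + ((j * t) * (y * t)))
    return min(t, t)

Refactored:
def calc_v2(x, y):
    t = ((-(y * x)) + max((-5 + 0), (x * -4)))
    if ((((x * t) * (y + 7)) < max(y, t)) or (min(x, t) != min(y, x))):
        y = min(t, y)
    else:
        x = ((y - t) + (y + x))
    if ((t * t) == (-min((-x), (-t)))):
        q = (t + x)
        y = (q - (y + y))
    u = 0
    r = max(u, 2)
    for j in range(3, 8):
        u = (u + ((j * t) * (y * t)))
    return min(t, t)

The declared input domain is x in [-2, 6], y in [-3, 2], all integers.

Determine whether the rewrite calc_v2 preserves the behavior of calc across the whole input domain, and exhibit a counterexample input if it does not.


The two are interchangeable: local variable names differ; statement counts differ; min/max/abs usage differs; constant usage differs, and every declared input agrees.
One worked example (x=3, y=1) — calc: t becomes -8; next ((((x * t) * (y + 7)) < max(y, t)) or (min(x, t) != min(y, x))) evaluates to true; next y becomes -8; next ((t * t) == max(x, t)) evaluates to false; next u becomes 0; next at j=3:; next u becomes -1536; next at j=4:; next u becomes -3584; next at j=5:; next u becomes -6144; next at j=6:; next u becomes -9216; next at j=7:; next u becomes -12800; next final value -8; calc_v2: t becomes -8; next ((((x * t) * (y + 7)) < max(y, t)) or (min(x, t) != min(y, x))) evaluates to true; next y becomes -8; next ((t * t) == (-min((-x), (-t)))) evaluates to false; next u becomes 0; next r becomes 2; next at j=3:; next u becomes -1536; next at j=4:; next u becomes -3584; next at j=5:; next u becomes -6144; next at j=6:; next u becomes -9216; next at j=7:; next u becomes -12800; next final value -8; agreement on -8.
An exhaustive pass over the 54 declared inputs shows identical outputs.
verdict: equivalent
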